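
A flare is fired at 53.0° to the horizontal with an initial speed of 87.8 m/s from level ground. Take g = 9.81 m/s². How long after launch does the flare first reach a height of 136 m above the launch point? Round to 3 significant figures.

2.31 s

v_y0 = 87.8 sin 53.0° = 70.12 m/s.
Set y = v_y0 t − ½ g t² = 136: 4.905 t² − 70.12 t + 136 = 0.
t = [70.12 ± √(4917 − 2668)] / 9.81 = (70.12 ± 47.42) / 9.81, giving t = 2.31 s or t = 12.0 s.
The flare is on the way up at the first time, so t = 2.31 s.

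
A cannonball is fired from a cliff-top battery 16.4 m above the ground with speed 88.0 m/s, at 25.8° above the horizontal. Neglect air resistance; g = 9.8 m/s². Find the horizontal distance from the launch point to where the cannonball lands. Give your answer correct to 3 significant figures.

Components: v_x = 88.0 cos 25.8° = 79.23 m/s, v_y = 88.0 sin 25.8° = 38.30 m/s.
Vertical: 0 = 16.4 + 38.30 t − ½(9.8) t² ⇒ 4.900 t² − 38.30 t − 16.4 = 0.
t = [38.30 + √(1467 + 321.4)] / 9.800 = 8.223 s.
Horizontal: R = v_x · t = 79.23 × 8.223 = 652 m.

652 m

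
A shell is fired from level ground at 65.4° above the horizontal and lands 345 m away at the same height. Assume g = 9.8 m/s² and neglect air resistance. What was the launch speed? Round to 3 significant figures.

On level ground, R = v₀² sin(2θ) / g, so v₀ = √(R g / sin 2θ).
sin(2 × 65.4°) = 0.7570.
v₀ = √(345 × 9.8 / 0.7570) = √4466 = 66.8 m/s.

66.8 m/s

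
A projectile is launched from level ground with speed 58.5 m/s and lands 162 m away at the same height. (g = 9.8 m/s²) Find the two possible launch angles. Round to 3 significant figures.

13.8° and 76.2°

Level-ground range: R = v₀² sin(2θ)/g ⇒ sin 2θ = R g / v₀² = 162×9.8/58.5² = 0.4639.
2θ = arcsin(0.4639) = 27.64° or 180° − 27.64° = 152.36°.
So θ = 13.8° or θ = 76.2°.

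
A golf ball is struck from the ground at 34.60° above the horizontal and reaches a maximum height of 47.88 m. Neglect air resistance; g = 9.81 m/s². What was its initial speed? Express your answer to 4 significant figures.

At maximum height v_y = 0, so (v₀ sin θ)² = 2 g H.
v₀ sin 34.60° = √(2 × 9.81 × 47.88) = 30.650 m/s.
v₀ = 30.650 / sin 34.60° = 30.650 / 0.5678 = 53.98 m/s.

53.98 m/s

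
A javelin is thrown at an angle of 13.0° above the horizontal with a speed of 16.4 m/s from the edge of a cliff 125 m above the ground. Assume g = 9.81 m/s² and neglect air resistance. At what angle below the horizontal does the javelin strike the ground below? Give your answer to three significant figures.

v_x = 16.4 cos 13.0° = 15.98 m/s.
At impact |v_y| = √(v_y0² + 2 g h) = √(3.689² + 2×9.81×125) = 49.66 m/s.
Angle below horizontal = arctan(|v_y| / v_x) = arctan(49.66 / 15.98) = 72.2°.

72.2°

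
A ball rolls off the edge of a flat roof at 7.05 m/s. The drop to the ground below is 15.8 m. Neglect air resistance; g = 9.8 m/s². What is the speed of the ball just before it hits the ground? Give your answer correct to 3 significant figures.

Fall time: t = √(2 × 15.8 / 9.8) = 1.796 s.
At impact: v_x = 7.05 m/s (unchanged), v_y = g t = 9.8 × 1.796 = 17.60 m/s.
Speed = √(v_x² + v_y²) = √(49.70 + 309.8) = 19.0 m/s.

19.0 m/s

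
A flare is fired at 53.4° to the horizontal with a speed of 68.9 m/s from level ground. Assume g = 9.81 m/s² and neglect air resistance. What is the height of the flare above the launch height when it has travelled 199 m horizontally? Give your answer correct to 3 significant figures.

153 m

v_x = 68.9 cos 53.4° = 41.08 m/s, v_y0 = 68.9 sin 53.4° = 55.31 m/s.
Time to reach x = 199 m: t = x / v_x = 199 / 41.08 = 4.844 s.
y = v_y0 t − ½ g t² = 55.31×4.844 − 4.905×4.844² = 153 m.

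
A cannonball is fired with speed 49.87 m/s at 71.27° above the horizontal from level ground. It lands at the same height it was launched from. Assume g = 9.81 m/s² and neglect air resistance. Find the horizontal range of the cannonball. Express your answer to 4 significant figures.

For level ground, R = v₀² sin(2θ) / g.
sin(2 × 71.27°) = sin 142.54° = 0.6082.
R = (49.87)² × 0.6082 / 9.81 = 154.2 m.

154.2 m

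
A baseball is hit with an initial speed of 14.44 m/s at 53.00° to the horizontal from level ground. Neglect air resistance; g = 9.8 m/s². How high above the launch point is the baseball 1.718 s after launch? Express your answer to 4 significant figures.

5.350 m

v_y0 = 14.44 sin 53.00° = 11.532 m/s.
y(t) = v_y0 t − ½ g t² = 11.532×1.718 − 4.900×1.718² = 5.350 m.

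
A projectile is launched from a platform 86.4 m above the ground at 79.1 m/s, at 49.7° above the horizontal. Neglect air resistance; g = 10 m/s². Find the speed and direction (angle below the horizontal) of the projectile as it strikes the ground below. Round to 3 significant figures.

v_x = 79.1 cos 49.7° = 51.16 m/s (constant).
|v_y| at impact = √((60.33)² + 2×10×86.4) = 73.26 m/s.
Speed = √(51.16² + 73.26²) = 89.4 m/s; angle = arctan(73.26/51.16) = 55.1° below horizontal.

89.4 m/s at 55.1° below the horizontal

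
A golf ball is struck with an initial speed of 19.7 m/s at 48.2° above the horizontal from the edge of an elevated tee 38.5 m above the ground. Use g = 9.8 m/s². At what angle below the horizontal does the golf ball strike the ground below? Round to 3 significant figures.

67.1°

v_x = 19.7 cos 48.2° = 13.13 m/s.
At impact |v_y| = √(v_y0² + 2 g h) = √(14.69² + 2×9.8×38.5) = 31.15 m/s.
Angle below horizontal = arctan(|v_y| / v_x) = arctan(31.15 / 13.13) = 67.1°.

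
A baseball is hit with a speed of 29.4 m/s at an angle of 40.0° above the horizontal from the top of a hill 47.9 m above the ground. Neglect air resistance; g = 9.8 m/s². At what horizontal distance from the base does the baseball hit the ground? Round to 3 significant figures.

Components: v_x = 29.4 cos 40.0° = 22.52 m/s, v_y = 29.4 sin 40.0° = 18.90 m/s.
Vertical: 0 = 47.9 + 18.90 t − ½(9.8) t² ⇒ 4.900 t² − 18.90 t − 47.9 = 0.
t = [18.90 + √(357.2 + 938.8)] / 9.800 = 5.602 s.
Horizontal: R = v_x · t = 22.52 × 5.602 = 126 m.

126 m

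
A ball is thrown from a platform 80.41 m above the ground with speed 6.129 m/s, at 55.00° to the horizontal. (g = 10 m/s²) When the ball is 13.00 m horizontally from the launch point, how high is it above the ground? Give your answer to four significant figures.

30.60 m

v_x = 6.129 cos 55.00° = 3.5154 m/s, v_y0 = 6.129 sin 55.00° = 5.0206 m/s.
Time to reach x = 13.00 m: t = x / v_x = 13.00 / 3.5154 = 3.6980 s.
y = 80.41 + v_y0 t − ½ g t² = 80.41 + 5.0206×3.6980 − 5.000×3.6980² = 30.60 m.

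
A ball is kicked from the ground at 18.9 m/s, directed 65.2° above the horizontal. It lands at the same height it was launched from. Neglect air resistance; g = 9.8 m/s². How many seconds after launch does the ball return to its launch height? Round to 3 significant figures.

Vertical component: v_y = 18.9 sin 65.2° = 17.16 m/s.
For a projectile landing at launch height, time of flight is t = 2 v_y / g = 2 × 17.16 / 9.8 = 3.50 s.

3.50 s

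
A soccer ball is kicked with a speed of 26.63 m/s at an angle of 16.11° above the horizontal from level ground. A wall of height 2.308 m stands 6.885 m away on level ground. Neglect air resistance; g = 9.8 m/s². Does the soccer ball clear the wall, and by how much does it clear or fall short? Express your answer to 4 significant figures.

v_x = 26.63 cos 16.11° = 25.584 m/s; v_y0 = 26.63 sin 16.11° = 7.3894 m/s.
Time to reach the wall: t = 6.885 / 25.584 = 0.26911 s.
Height at that point: y = 7.3894×0.26911 − 4.900×0.26911² = 1.6337 m.
That is 2.308 − 1.6337 = 0.6743 m below the top of the wall, so the soccer ball does not clear it.

No — it falls 0.6743 m short of clearing the wall.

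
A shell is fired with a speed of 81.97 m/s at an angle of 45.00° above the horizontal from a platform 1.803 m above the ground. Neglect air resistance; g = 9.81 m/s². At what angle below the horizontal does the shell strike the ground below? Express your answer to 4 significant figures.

45.15°

v_x = 81.97 cos 45.00° = 57.962 m/s.
At impact |v_y| = √(v_y0² + 2 g h) = √(57.962² + 2×9.81×1.803) = 58.266 m/s.
Angle below horizontal = arctan(|v_y| / v_x) = arctan(58.266 / 57.962) = 45.15°.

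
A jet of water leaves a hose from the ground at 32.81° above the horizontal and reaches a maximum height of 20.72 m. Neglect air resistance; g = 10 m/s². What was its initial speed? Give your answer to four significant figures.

37.57 m/s

At maximum height v_y = 0, so (v₀ sin θ)² = 2 g H.
v₀ sin 32.81° = √(2 × 10 × 20.72) = 20.357 m/s.
v₀ = 20.357 / sin 32.81° = 20.357 / 0.5419 = 37.57 m/s.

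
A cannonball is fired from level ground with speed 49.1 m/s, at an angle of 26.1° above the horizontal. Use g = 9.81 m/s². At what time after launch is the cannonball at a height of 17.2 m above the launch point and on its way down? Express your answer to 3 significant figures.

v_y0 = 49.1 sin 26.1° = 21.60 m/s.
Set y = v_y0 t − ½ g t² = 17.2: 4.905 t² − 21.60 t + 17.2 = 0.
t = [21.60 ± √(466.6 − 337.5)] / 9.81 = (21.60 ± 11.36) / 9.81, giving t = 1.04 s or t = 3.36 s.
On the way down corresponds to the larger root: t = 3.36 s.

3.36 s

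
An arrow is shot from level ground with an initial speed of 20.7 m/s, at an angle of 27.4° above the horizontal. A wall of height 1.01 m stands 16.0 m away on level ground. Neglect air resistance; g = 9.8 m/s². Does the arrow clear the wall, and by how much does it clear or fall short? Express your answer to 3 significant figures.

Yes — it clears the wall by 3.57 m.

v_x = 20.7 cos 27.4° = 18.38 m/s; v_y0 = 20.7 sin 27.4° = 9.526 m/s.
Time to reach the wall: t = 16.0 / 18.38 = 0.8705 s.
Height at that point: y = 9.526×0.8705 − 4.900×0.8705² = 4.579 m.
That is 4.579 − 1.01 = 3.57 m above the top of the wall, so the arrow clears it.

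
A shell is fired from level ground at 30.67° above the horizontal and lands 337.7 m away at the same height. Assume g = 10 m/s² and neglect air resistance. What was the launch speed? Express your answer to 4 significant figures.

On level ground, R = v₀² sin(2θ) / g, so v₀ = √(R g / sin 2θ).
sin(2 × 30.67°) = 0.8775.
v₀ = √(337.7 × 10 / 0.8775) = √3848.4 = 62.04 m/s.

62.04 m/s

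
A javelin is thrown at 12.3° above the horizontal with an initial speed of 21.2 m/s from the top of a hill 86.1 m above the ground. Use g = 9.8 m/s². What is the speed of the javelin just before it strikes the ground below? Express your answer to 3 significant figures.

v_x = 21.2 cos 12.3° = 20.71 m/s is unchanged throughout.
For the vertical component, v_y² = v_y0² + 2 g h = (4.516)² + 2×9.8×86.1 = 1708, so |v_y| = 41.33 m/s.
Impact speed = √(v_x² + v_y²) = √(428.9 + 1708) = 46.2 m/s.

46.2 m/s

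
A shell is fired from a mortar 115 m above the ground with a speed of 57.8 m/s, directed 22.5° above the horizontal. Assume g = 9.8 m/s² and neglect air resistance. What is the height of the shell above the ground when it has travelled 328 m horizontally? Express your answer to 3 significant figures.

v_x = 57.8 cos 22.5° = 53.40 m/s, v_y0 = 57.8 sin 22.5° = 22.12 m/s.
Time to reach x = 328 m: t = x / v_x = 328 / 53.40 = 6.142 s.
y = 115 + v_y0 t − ½ g t² = 115 + 22.12×6.142 − 4.900×6.142² = 66.0 m.

66.0 m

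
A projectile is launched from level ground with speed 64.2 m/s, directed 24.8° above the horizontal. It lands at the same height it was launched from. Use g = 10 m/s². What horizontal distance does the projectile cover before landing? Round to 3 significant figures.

For level ground, R = v₀² sin(2θ) / g.
sin(2 × 24.8°) = sin 49.60° = 0.7615.
R = (64.2)² × 0.7615 / 10 = 314 m.

314 m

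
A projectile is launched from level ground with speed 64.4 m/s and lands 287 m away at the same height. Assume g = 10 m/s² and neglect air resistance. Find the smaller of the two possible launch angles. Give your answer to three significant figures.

Level-ground range: R = v₀² sin(2θ)/g ⇒ sin 2θ = R g / v₀² = 287×10/64.4² = 0.6920.
2θ = arcsin(0.6920) = 43.79° or 180° − 43.79° = 136.21°.
So θ = 21.9° or θ = 68.1°.

21.9°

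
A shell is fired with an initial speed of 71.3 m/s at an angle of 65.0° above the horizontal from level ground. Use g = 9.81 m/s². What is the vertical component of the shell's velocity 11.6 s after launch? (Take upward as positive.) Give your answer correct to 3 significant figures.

-49.2 m/s

Initial vertical component: v_y0 = 71.3 sin 65.0° = 64.62 m/s.
v_y(t) = v_y0 − g t = 64.62 − 9.81 × 11.6 = -49.2 m/s.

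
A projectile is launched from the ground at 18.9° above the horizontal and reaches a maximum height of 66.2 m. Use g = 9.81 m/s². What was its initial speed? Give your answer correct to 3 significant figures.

111 m/s

At maximum height v_y = 0, so (v₀ sin θ)² = 2 g H.
v₀ sin 18.9° = √(2 × 9.81 × 66.2) = 36.04 m/s.
v₀ = 36.04 / sin 18.9° = 36.04 / 0.3239 = 111 m/s.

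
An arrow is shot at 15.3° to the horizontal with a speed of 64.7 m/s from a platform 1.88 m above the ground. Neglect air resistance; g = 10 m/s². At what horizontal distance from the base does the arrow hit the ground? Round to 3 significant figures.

220 m

Components: v_x = 64.7 cos 15.3° = 62.41 m/s, v_y = 64.7 sin 15.3° = 17.07 m/s.
Vertical: 0 = 1.88 + 17.07 t − ½(10) t² ⇒ 5.000 t² − 17.07 t − 1.88 = 0.
t = [17.07 + √(291.4 + 37.60)] / 10.00 = 3.521 s.
Horizontal: R = v_x · t = 62.41 × 3.521 = 220 m.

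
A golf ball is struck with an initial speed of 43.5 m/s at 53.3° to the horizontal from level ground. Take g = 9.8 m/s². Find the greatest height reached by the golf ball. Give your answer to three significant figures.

62.1 m

Vertical component of launch velocity: v_y = 43.5 sin 53.3° = 34.88 m/s.
At the highest point the vertical velocity is zero, so v_y² = 2 g h_max.
h_max = (34.88)² / (2 × 9.8) = 1217 / 19.60 = 62.1 m.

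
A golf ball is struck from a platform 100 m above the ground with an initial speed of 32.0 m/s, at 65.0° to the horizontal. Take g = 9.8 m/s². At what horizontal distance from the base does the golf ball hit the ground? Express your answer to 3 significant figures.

Components: v_x = 32.0 cos 65.0° = 13.52 m/s, v_y = 32.0 sin 65.0° = 29.00 m/s.
Vertical: 0 = 100 + 29.00 t − ½(9.8) t² ⇒ 4.900 t² − 29.00 t − 100 = 0.
t = [29.00 + √(841.0 + 1960)] / 9.800 = 8.360 s.
Horizontal: R = v_x · t = 13.52 × 8.360 = 113 m.

113 m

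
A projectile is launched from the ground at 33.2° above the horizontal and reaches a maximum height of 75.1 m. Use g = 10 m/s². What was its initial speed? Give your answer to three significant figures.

At maximum height v_y = 0, so (v₀ sin θ)² = 2 g H.
v₀ sin 33.2° = √(2 × 10 × 75.1) = 38.76 m/s.
v₀ = 38.76 / sin 33.2° = 38.76 / 0.5476 = 70.8 m/s.

70.8 m/s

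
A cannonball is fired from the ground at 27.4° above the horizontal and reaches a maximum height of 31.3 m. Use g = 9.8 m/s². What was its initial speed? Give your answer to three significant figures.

53.8 m/s

At maximum height v_y = 0, so (v₀ sin θ)² = 2 g H.
v₀ sin 27.4° = √(2 × 9.8 × 31.3) = 24.77 m/s.
v₀ = 24.77 / sin 27.4° = 24.77 / 0.4602 = 53.8 m/s.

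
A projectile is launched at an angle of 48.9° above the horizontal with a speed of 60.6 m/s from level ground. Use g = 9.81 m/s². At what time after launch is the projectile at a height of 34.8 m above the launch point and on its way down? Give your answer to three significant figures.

8.47 s

v_y0 = 60.6 sin 48.9° = 45.67 m/s.
Set y = v_y0 t − ½ g t² = 34.8: 4.905 t² − 45.67 t + 34.8 = 0.
t = [45.67 ± √(2086 − 682.8)] / 9.81 = (45.67 ± 37.46) / 9.81, giving t = 0.837 s or t = 8.47 s.
On the way down corresponds to the larger root: t = 8.47 s.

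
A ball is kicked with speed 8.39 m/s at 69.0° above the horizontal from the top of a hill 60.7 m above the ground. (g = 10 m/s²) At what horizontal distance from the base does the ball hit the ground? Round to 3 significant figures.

13.1 m

Components: v_x = 8.39 cos 69.0° = 3.007 m/s, v_y = 8.39 sin 69.0° = 7.833 m/s.
Vertical: 0 = 60.7 + 7.833 t − ½(10) t² ⇒ 5.000 t² − 7.833 t − 60.7 = 0.
t = [7.833 + √(61.36 + 1214)] / 10.00 = 4.355 s.
Horizontal: R = v_x · t = 3.007 × 4.355 = 13.1 m.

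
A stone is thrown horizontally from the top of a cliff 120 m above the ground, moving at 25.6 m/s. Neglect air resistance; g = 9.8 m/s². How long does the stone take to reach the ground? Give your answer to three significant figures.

The horizontal speed doesn't affect the fall. With v_y0 = 0, h = ½ g t².
t = √(2 × 120 / 9.8) = √24.49 = 4.95 s.

4.95 s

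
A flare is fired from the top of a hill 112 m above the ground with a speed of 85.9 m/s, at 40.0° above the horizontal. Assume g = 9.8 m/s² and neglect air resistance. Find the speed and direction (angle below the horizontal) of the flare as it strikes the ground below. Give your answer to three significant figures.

97.8 m/s at 47.7° below the horizontal

v_x = 85.9 cos 40.0° = 65.80 m/s (constant).
|v_y| at impact = √((55.22)² + 2×9.8×112) = 72.42 m/s.
Speed = √(65.80² + 72.42²) = 97.8 m/s; angle = arctan(72.42/65.80) = 47.7° below horizontal.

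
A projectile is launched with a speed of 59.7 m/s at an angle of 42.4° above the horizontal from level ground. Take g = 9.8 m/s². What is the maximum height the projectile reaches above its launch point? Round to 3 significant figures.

Vertical component of launch velocity: v_y = 59.7 sin 42.4° = 40.26 m/s.
At the highest point the vertical velocity is zero, so v_y² = 2 g h_max.
h_max = (40.26)² / (2 × 9.8) = 1621 / 19.60 = 82.7 m.

82.7 m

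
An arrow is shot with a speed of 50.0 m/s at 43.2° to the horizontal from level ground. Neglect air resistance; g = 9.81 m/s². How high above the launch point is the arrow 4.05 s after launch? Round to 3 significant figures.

58.2 m

v_y0 = 50.0 sin 43.2° = 34.23 m/s.
y(t) = v_y0 t − ½ g t² = 34.23×4.05 − 4.905×4.05² = 58.2 m.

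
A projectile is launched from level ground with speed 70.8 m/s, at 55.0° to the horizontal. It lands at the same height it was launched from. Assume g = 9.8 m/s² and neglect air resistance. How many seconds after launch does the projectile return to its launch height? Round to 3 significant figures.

11.8 s

Vertical component: v_y = 70.8 sin 55.0° = 58.00 m/s.
For a projectile landing at launch height, time of flight is t = 2 v_y / g = 2 × 58.00 / 9.8 = 11.8 s.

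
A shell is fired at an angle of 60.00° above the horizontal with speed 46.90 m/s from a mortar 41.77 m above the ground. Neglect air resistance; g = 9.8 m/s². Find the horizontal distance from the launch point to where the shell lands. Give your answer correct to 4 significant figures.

216.1 m

Components: v_x = 46.90 cos 60.00° = 23.450 m/s, v_y = 46.90 sin 60.00° = 40.617 m/s.
Vertical: 0 = 41.77 + 40.617 t − ½(9.8) t² ⇒ 4.900 t² − 40.617 t − 41.77 = 0.
t = [40.617 + √(1649.7 + 818.69)] / 9.800 = 9.2143 s.
Horizontal: R = v_x · t = 23.450 × 9.2143 = 216.1 m.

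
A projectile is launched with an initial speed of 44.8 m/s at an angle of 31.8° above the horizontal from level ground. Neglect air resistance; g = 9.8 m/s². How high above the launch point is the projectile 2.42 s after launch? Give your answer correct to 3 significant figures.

28.4 m

v_y0 = 44.8 sin 31.8° = 23.61 m/s.
y(t) = v_y0 t − ½ g t² = 23.61×2.42 − 4.900×2.42² = 28.4 m.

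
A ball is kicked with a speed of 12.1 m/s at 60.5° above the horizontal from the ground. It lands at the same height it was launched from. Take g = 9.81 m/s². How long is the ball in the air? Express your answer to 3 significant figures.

Vertical component: v_y = 12.1 sin 60.5° = 10.53 m/s.
For a projectile landing at launch height, time of flight is t = 2 v_y / g = 2 × 10.53 / 9.81 = 2.15 s.

2.15 s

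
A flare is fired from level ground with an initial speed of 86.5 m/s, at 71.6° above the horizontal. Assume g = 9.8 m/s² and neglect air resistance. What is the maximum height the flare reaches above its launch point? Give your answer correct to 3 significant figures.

Vertical component of launch velocity: v_y = 86.5 sin 71.6° = 82.08 m/s.
At the highest point the vertical velocity is zero, so v_y² = 2 g h_max.
h_max = (82.08)² / (2 × 9.8) = 6737 / 19.60 = 344 m.

344 m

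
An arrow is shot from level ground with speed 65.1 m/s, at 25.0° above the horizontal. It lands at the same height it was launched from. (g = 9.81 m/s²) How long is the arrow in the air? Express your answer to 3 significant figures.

5.61 s

Vertical component: v_y = 65.1 sin 25.0° = 27.51 m/s.
For a projectile landing at launch height, time of flight is t = 2 v_y / g = 2 × 27.51 / 9.81 = 5.61 s.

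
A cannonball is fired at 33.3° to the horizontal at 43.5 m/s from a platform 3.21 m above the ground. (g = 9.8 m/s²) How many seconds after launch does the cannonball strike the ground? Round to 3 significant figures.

5.00 s

Vertical component: v_y = 43.5 sin 33.3° = 23.88 m/s.
Taking up as positive with launch at y = 3.21 m, landing at y = 0: 0 = 3.21 + 23.88 t − ½(9.8) t².
Solving 4.900 t² − 23.88 t − 3.21 = 0 gives t = [23.88 + √(23.88² + 4·4.900·3.21)] / 9.800 = 5.00 s.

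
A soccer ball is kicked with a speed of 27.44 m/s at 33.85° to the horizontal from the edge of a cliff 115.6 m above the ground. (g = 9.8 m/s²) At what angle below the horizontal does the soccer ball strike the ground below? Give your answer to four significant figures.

65.49°

v_x = 27.44 cos 33.85° = 22.789 m/s.
At impact |v_y| = √(v_y0² + 2 g h) = √(15.285² + 2×9.8×115.6) = 49.994 m/s.
Angle below horizontal = arctan(|v_y| / v_x) = arctan(49.994 / 22.789) = 65.49°.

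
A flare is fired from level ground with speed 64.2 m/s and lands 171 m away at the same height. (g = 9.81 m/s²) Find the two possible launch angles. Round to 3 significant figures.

12.0° and 78.0°

Level-ground range: R = v₀² sin(2θ)/g ⇒ sin 2θ = R g / v₀² = 171×9.81/64.2² = 0.4070.
2θ = arcsin(0.4070) = 24.02° or 180° − 24.02° = 155.98°.
So θ = 12.0° or θ = 78.0°.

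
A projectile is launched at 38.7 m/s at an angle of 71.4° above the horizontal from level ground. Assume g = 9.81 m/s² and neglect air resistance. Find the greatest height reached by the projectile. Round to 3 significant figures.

Vertical component of launch velocity: v_y = 38.7 sin 71.4° = 36.68 m/s.
At the highest point the vertical velocity is zero, so v_y² = 2 g h_max.
h_max = (36.68)² / (2 × 9.81) = 1345 / 19.62 = 68.6 m.

68.6 m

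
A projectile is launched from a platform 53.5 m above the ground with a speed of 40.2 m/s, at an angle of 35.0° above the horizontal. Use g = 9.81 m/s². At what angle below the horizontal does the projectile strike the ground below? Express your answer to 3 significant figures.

50.4°

v_x = 40.2 cos 35.0° = 32.93 m/s.
At impact |v_y| = √(v_y0² + 2 g h) = √(23.06² + 2×9.81×53.5) = 39.77 m/s.
Angle below horizontal = arctan(|v_y| / v_x) = arctan(39.77 / 32.93) = 50.4°.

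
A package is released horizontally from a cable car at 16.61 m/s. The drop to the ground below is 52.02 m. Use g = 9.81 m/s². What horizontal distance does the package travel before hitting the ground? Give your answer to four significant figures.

Initial vertical velocity is zero, so the fall time comes from h = ½ g t²: t = √(2 × 52.02 / 9.81) = 3.2566 s.
Horizontal motion is uniform at 16.61 m/s, so x = 16.61 × 3.2566 = 54.09 m.

54.09 m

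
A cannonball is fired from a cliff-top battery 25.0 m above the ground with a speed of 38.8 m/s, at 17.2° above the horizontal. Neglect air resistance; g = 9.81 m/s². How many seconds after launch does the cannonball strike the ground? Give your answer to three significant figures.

3.71 s

Vertical component: v_y = 38.8 sin 17.2° = 11.47 m/s.
Taking up as positive with launch at y = 25.0 m, landing at y = 0: 0 = 25.0 + 11.47 t − ½(9.81) t².
Solving 4.905 t² − 11.47 t − 25.0 = 0 gives t = [11.47 + √(11.47² + 4·4.905·25.0)] / 9.810 = 3.71 s.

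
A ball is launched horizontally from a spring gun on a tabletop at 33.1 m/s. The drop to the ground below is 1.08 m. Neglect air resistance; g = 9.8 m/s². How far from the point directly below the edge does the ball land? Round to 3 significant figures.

Initial vertical velocity is zero, so the fall time comes from h = ½ g t²: t = √(2 × 1.08 / 9.8) = 0.4695 s.
Horizontal motion is uniform at 33.1 m/s, so x = 33.1 × 0.4695 = 15.5 m.

15.5 m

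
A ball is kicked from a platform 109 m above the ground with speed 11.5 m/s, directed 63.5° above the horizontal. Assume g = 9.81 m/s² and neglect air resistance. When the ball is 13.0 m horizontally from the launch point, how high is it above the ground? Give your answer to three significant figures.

104 m

v_x = 11.5 cos 63.5° = 5.131 m/s, v_y0 = 11.5 sin 63.5° = 10.29 m/s.
Time to reach x = 13.0 m: t = x / v_x = 13.0 / 5.131 = 2.534 s.
y = 109 + v_y0 t − ½ g t² = 109 + 10.29×2.534 − 4.905×2.534² = 104 m.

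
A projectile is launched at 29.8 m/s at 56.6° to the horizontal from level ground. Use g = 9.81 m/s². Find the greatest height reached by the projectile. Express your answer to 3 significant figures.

Vertical component of launch velocity: v_y = 29.8 sin 56.6° = 24.88 m/s.
At the highest point the vertical velocity is zero, so v_y² = 2 g h_max.
h_max = (24.88)² / (2 × 9.81) = 619.0 / 19.62 = 31.5 m.

31.5 m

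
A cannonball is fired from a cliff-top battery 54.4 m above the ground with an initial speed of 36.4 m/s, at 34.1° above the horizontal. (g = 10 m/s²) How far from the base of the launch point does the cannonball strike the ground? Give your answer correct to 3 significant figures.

Components: v_x = 36.4 cos 34.1° = 30.14 m/s, v_y = 36.4 sin 34.1° = 20.41 m/s.
Vertical: 0 = 54.4 + 20.41 t − ½(10) t² ⇒ 5.000 t² − 20.41 t − 54.4 = 0.
t = [20.41 + √(416.6 + 1088)] / 10.00 = 5.920 s.
Horizontal: R = v_x · t = 30.14 × 5.920 = 178 m.

178 m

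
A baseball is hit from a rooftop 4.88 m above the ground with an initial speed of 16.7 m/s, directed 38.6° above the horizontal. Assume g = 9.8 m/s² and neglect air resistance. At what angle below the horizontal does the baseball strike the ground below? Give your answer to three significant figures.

v_x = 16.7 cos 38.6° = 13.05 m/s.
At impact |v_y| = √(v_y0² + 2 g h) = √(10.42² + 2×9.8×4.88) = 14.29 m/s.
Angle below horizontal = arctan(|v_y| / v_x) = arctan(14.29 / 13.05) = 47.6°.

47.6°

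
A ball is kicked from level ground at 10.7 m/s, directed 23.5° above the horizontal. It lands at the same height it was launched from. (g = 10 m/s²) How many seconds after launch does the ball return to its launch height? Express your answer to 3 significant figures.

0.853 s

Vertical component: v_y = 10.7 sin 23.5° = 4.267 m/s.
For a projectile landing at launch height, time of flight is t = 2 v_y / g = 2 × 4.267 / 10 = 0.853 s.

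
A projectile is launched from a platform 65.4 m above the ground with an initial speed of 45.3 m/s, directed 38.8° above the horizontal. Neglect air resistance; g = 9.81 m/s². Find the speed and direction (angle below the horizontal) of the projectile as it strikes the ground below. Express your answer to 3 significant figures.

57.8 m/s at 52.3° below the horizontal

v_x = 45.3 cos 38.8° = 35.30 m/s (constant).
|v_y| at impact = √((28.39)² + 2×9.81×65.4) = 45.71 m/s.
Speed = √(35.30² + 45.71²) = 57.8 m/s; angle = arctan(45.71/35.30) = 52.3° below horizontal.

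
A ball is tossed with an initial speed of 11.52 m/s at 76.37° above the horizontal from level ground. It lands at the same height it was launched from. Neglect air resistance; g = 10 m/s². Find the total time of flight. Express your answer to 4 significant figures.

2.239 s

Vertical component: v_y = 11.52 sin 76.37° = 11.196 m/s.
For a projectile landing at launch height, time of flight is t = 2 v_y / g = 2 × 11.196 / 10 = 2.239 s.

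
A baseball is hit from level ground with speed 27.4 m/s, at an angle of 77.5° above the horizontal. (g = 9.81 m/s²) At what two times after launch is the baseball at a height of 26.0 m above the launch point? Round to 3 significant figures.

1.27 s and 4.19 s

v_y0 = 27.4 sin 77.5° = 26.75 m/s.
Set y = v_y0 t − ½ g t² = 26.0: 4.905 t² − 26.75 t + 26.0 = 0.
t = [26.75 ± √(715.6 − 510.1)] / 9.81 = (26.75 ± 14.34) / 9.81, giving t = 1.27 s or t = 4.19 s.
So the baseball is at 26.0 m at t = 1.27 s (rising) and t = 4.19 s (falling).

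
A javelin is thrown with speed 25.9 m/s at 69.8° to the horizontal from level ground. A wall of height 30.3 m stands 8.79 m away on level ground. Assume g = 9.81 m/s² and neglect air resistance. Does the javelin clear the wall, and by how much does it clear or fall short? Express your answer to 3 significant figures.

No — it falls 11.1 m short of clearing the wall.

v_x = 25.9 cos 69.8° = 8.943 m/s; v_y0 = 25.9 sin 69.8° = 24.31 m/s.
Time to reach the wall: t = 8.79 / 8.943 = 0.9829 s.
Height at that point: y = 24.31×0.9829 − 4.905×0.9829² = 19.16 m.
That is 30.3 − 19.16 = 11.1 m below the top of the wall, so the javelin does not clear it.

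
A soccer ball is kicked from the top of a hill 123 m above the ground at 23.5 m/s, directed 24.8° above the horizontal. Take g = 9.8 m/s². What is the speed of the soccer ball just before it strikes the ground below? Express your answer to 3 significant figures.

v_x = 23.5 cos 24.8° = 21.33 m/s is unchanged throughout.
For the vertical component, v_y² = v_y0² + 2 g h = (9.857)² + 2×9.8×123 = 2508, so |v_y| = 50.08 m/s.
Impact speed = √(v_x² + v_y²) = √(455.0 + 2508) = 54.4 m/s.

54.4 m/s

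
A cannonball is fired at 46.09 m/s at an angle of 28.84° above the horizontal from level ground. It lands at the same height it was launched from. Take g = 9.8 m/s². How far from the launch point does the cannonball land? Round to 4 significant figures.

183.2 m

Components: v_x = 46.09 cos 28.84° = 40.373 m/s, v_y = 46.09 sin 28.84° = 22.232 m/s.
Time of flight (same landing height): t = 2 v_y / g = 2 × 22.232 / 9.8 = 4.5371 s.
Range: R = v_x · t = 40.373 × 4.5371 = 183.2 m.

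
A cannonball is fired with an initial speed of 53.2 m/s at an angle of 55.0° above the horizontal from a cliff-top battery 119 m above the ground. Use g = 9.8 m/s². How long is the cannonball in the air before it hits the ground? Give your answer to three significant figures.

Vertical component: v_y = 53.2 sin 55.0° = 43.58 m/s.
Taking up as positive with launch at y = 119 m, landing at y = 0: 0 = 119 + 43.58 t − ½(9.8) t².
Solving 4.900 t² − 43.58 t − 119 = 0 gives t = [43.58 + √(43.58² + 4·4.900·119)] / 9.800 = 11.1 s.

11.1 s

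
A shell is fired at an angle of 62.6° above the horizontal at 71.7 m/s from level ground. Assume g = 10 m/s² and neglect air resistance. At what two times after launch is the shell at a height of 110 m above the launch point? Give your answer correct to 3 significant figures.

2.06 s and 10.7 s

v_y0 = 71.7 sin 62.6° = 63.66 m/s.
Set y = v_y0 t − ½ g t² = 110: 5.000 t² − 63.66 t + 110 = 0.
t = [63.66 ± √(4053 − 2200)] / 10 = (63.66 ± 43.05) / 10, giving t = 2.06 s or t = 10.7 s.
So the shell is at 110 m at t = 2.06 s (rising) and t = 10.7 s (falling).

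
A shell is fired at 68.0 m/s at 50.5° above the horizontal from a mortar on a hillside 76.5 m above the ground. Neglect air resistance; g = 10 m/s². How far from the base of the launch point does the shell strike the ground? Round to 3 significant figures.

Components: v_x = 68.0 cos 50.5° = 43.25 m/s, v_y = 68.0 sin 50.5° = 52.47 m/s.
Vertical: 0 = 76.5 + 52.47 t − ½(10) t² ⇒ 5.000 t² − 52.47 t − 76.5 = 0.
t = [52.47 + √(2753 + 1530)] / 10.00 = 11.79 s.
Horizontal: R = v_x · t = 43.25 × 11.79 = 510 m.

510 m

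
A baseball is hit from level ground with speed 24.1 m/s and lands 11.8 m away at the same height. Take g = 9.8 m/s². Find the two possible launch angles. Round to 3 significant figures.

Level-ground range: R = v₀² sin(2θ)/g ⇒ sin 2θ = R g / v₀² = 11.8×9.8/24.1² = 0.1991.
2θ = arcsin(0.1991) = 11.48° or 180° − 11.48° = 168.52°.
So θ = 5.74° or θ = 84.3°.

5.74° and 84.3°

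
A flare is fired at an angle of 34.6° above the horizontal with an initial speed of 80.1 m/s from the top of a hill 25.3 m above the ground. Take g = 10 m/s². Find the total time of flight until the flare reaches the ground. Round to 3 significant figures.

Vertical component: v_y = 80.1 sin 34.6° = 45.48 m/s.
Taking up as positive with launch at y = 25.3 m, landing at y = 0: 0 = 25.3 + 45.48 t − ½(10) t².
Solving 5.000 t² − 45.48 t − 25.3 = 0 gives t = [45.48 + √(45.48² + 4·5.000·25.3)] / 10.00 = 9.62 s.

9.62 s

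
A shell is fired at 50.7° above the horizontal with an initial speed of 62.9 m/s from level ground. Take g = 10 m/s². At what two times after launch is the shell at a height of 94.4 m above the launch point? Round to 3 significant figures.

2.67 s and 7.06 s

v_y0 = 62.9 sin 50.7° = 48.67 m/s.
Set y = v_y0 t − ½ g t² = 94.4: 5.000 t² − 48.67 t + 94.4 = 0.
t = [48.67 ± √(2369 − 1888)] / 10 = (48.67 ± 21.93) / 10, giving t = 2.67 s or t = 7.06 s.
So the shell is at 94.4 m at t = 2.67 s (rising) and t = 7.06 s (falling).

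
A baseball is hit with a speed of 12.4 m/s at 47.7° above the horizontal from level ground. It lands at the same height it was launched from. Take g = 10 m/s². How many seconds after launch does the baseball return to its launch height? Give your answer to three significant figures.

Vertical component: v_y = 12.4 sin 47.7° = 9.171 m/s.
For a projectile landing at launch height, time of flight is t = 2 v_y / g = 2 × 9.171 / 10 = 1.83 s.

1.83 s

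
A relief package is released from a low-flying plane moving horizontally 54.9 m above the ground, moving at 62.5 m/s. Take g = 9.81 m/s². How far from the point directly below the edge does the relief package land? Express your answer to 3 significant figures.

Initial vertical velocity is zero, so the fall time comes from h = ½ g t²: t = √(2 × 54.9 / 9.81) = 3.346 s.
Horizontal motion is uniform at 62.5 m/s, so x = 62.5 × 3.346 = 209 m.

209 m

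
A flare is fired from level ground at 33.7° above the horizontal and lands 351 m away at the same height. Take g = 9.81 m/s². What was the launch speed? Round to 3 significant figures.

61.1 m/s

On level ground, R = v₀² sin(2θ) / g, so v₀ = √(R g / sin 2θ).
sin(2 × 33.7°) = 0.9232.
v₀ = √(351 × 9.81 / 0.9232) = √3730 = 61.1 m/s.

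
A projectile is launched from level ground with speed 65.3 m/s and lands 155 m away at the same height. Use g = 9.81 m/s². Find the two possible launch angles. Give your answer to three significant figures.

Level-ground range: R = v₀² sin(2θ)/g ⇒ sin 2θ = R g / v₀² = 155×9.81/65.3² = 0.3566.
2θ = arcsin(0.3566) = 20.89° or 180° − 20.89° = 159.11°.
So θ = 10.4° or θ = 79.6°.

10.4° and 79.6°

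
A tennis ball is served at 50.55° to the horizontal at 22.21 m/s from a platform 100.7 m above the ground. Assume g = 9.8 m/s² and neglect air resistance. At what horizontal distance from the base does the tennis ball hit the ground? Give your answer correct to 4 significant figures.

Components: v_x = 22.21 cos 50.55° = 14.112 m/s, v_y = 22.21 sin 50.55° = 17.150 m/s.
Vertical: 0 = 100.7 + 17.150 t − ½(9.8) t² ⇒ 4.900 t² − 17.150 t − 100.7 = 0.
t = [17.150 + √(294.12 + 1973.7)] / 9.800 = 6.6094 s.
Horizontal: R = v_x · t = 14.112 × 6.6094 = 93.27 m.

93.27 m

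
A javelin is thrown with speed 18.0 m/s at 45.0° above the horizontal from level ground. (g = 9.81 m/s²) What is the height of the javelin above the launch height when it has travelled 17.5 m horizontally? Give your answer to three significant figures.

8.23 m

v_x = 18.0 cos 45.0° = 12.73 m/s, v_y0 = 18.0 sin 45.0° = 12.73 m/s.
Time to reach x = 17.5 m: t = x / v_x = 17.5 / 12.73 = 1.375 s.
y = v_y0 t − ½ g t² = 12.73×1.375 − 4.905×1.375² = 8.23 m.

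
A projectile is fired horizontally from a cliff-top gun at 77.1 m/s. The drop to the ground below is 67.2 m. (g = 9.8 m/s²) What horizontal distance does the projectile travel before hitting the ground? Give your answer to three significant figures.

286 m

Initial vertical velocity is zero, so the fall time comes from h = ½ g t²: t = √(2 × 67.2 / 9.8) = 3.703 s.
Horizontal motion is uniform at 77.1 m/s, so x = 77.1 × 3.703 = 286 m.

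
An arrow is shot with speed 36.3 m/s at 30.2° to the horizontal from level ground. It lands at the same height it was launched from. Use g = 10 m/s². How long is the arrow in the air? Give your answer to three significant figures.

Vertical component: v_y = 36.3 sin 30.2° = 18.26 m/s.
For a projectile landing at launch height, time of flight is t = 2 v_y / g = 2 × 18.26 / 10 = 3.65 s.

3.65 s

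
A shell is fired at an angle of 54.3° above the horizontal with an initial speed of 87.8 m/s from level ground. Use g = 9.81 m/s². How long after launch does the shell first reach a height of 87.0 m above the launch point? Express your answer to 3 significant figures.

1.34 s

v_y0 = 87.8 sin 54.3° = 71.30 m/s.
Set y = v_y0 t − ½ g t² = 87.0: 4.905 t² − 71.30 t + 87.0 = 0.
t = [71.30 ± √(5084 − 1707)] / 9.81 = (71.30 ± 58.11) / 9.81, giving t = 1.34 s or t = 13.2 s.
The shell is on the way up at the first time, so t = 1.34 s.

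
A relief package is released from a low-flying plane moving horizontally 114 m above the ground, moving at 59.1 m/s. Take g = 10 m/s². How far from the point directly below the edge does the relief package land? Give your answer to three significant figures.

282 m

Initial vertical velocity is zero, so the fall time comes from h = ½ g t²: t = √(2 × 114 / 10) = 4.775 s.
Horizontal motion is uniform at 59.1 m/s, so x = 59.1 × 4.775 = 282 m.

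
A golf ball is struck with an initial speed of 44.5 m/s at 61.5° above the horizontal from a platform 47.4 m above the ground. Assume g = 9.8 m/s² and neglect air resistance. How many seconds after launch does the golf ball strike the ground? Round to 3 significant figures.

9.05 s

Vertical component: v_y = 44.5 sin 61.5° = 39.11 m/s.
Taking up as positive with launch at y = 47.4 m, landing at y = 0: 0 = 47.4 + 39.11 t − ½(9.8) t².
Solving 4.900 t² − 39.11 t − 47.4 = 0 gives t = [39.11 + √(39.11² + 4·4.900·47.4)] / 9.800 = 9.05 s.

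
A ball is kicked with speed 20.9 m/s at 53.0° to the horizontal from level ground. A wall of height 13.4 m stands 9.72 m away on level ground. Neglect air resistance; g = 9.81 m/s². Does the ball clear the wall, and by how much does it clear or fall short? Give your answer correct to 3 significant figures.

v_x = 20.9 cos 53.0° = 12.58 m/s; v_y0 = 20.9 sin 53.0° = 16.69 m/s.
Time to reach the wall: t = 9.72 / 12.58 = 0.7727 s.
Height at that point: y = 16.69×0.7727 − 4.905×0.7727² = 9.968 m.
That is 13.4 − 9.968 = 3.43 m below the top of the wall, so the ball does not clear it.

No — it falls 3.43 m short of clearing the wall.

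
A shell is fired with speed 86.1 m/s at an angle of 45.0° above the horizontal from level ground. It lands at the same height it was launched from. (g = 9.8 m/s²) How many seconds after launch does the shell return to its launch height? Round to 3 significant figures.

12.4 s

Vertical component: v_y = 86.1 sin 45.0° = 60.88 m/s.
For a projectile landing at launch height, time of flight is t = 2 v_y / g = 2 × 60.88 / 9.8 = 12.4 s.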